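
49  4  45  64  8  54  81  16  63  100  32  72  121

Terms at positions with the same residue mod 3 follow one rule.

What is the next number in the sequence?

Split by position mod 3 into 3 tracks.
Subsequence A = 49, 64, 81, 100, 121: consecutive squares n² from n = 7.
Subsequence B = 4, 8, 16, 32: powers 2^2, 2^3, 2^4, ….
Subsequence C = 45, 54, 63, 72: arithmetic, step +9.
Position 14 falls in subsequence B as its term 5, giving 64.

64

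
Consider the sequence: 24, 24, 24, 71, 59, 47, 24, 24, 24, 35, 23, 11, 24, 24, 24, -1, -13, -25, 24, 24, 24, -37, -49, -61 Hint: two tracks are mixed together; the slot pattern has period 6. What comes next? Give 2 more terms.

The slot pattern repeats as AAABBB (period 6), so there are 2 interleaved tracks.
Subsequence A: 24, 24, 24, 24, 24, 24, 24, 24, 24, 24, 24, 24. Constant 24.
Subsequence B: 71, 59, 47, 35, 23, 11, -1, -13, -25, -37, -49, -61. Subtracting 12 each time.
Position 25 → subsequence A, term 13 = 24.
The 26th slot belongs to subsequence A; its 14th term is 24.

24, 24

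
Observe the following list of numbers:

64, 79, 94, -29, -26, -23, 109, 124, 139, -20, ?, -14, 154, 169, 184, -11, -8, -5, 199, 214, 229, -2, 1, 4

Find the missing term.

The slot pattern repeats as AAABBB (period 6), so there are 2 interleaved tracks.
Track A is 64, 79, 94, 109, 124, 139, 154, 169, 184, 199, 214, 229, which is arithmetic, step +15.
Track B is -29, -26, -23, -20, ?, -14, -11, -8, -5, -2, 1, 4, which is adding 3 each time.
Filling track B at index 5 by its rule yields -17.

-17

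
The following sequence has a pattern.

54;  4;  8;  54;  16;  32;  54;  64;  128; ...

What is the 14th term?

1024

The slot pattern repeats as ABB (period 3), so there are 2 interleaved tracks.
Stream A is 54, 54, 54, which is the constant sequence 54.
Stream B is 4, 8, 16, 32, 64, 128, which is powers of 2.
The 14th slot belongs to stream B; its 9th term is 1024.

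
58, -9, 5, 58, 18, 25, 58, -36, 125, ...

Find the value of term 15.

3125

Split by position mod 3 into 3 tracks.
Stream A: 58, 58, 58. The constant sequence 58.
Stream B: -9, 18, -36. A geometric progression (common ratio -2).
Stream C: 5, 25, 125. Powers 5^1, 5^2, 5^3, ….
Position 15 → stream C, term 5 = 3125.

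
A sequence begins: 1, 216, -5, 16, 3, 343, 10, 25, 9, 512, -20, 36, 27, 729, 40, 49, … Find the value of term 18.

Read the sequence 4 terms at a time; column i is its own pattern.
Stream A = 1, 3, 9, 27: powers 3^0, 3^1, 3^2, ….
Stream B = 216, 343, 512, 729: the cubes 6³, 7³, 8³, ….
Stream C = -5, 10, -20, 40: geometric with ratio -2.
Stream D = 16, 25, 36, 49: perfect squares starting at 4².
Position 18 → stream B, term 5 = 1000.

1000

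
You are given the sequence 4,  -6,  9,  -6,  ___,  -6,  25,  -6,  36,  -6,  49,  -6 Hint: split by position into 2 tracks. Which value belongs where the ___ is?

16

Taking every 2nd term gives 2 separate tracks.
Subsequence A = 4, 9, ?, 25, 36, 49: perfect squares starting at 2².
Subsequence B = -6, -6, -6, -6, -6, -6: the constant sequence -6.
The gap is subsequence A's term 3; the rule gives 16.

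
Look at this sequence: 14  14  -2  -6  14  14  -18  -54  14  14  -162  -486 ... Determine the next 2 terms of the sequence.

14, 14

The slot pattern repeats as AABB (period 4), so there are 2 interleaved tracks.
Stream A: 14, 14, 14, 14, 14, 14 (constant 14).
Stream B: -2, -6, -18, -54, -162, -486 (geometric with ratio 3).
Position 13 falls in stream A as its term 7, giving 14.
Position 14 → stream A, term 8 = 14.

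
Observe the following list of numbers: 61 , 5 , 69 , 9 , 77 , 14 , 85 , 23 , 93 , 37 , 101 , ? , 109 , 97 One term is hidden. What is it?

Taking every 2nd term gives 2 separate tracks.
Stream A = 61, 69, 77, 85, 93, 101, 109: arithmetic, step +8.
Stream B = 5, 9, 14, 23, 37, ?, 97: a Fibonacci-like recurrence a_n = a_{n-1} + a_{n-2}.
Filling stream B at index 6 by its rule yields 60.

60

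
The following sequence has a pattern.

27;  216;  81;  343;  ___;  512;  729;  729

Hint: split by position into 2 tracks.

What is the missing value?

243

Positions 1, 3, 5, … form one subsequence and positions 2, 4, 6, … form another.
Track A: 27, 81, ?, 729. Powers 3^3, 3^4, 3^5, ….
Track B: 216, 343, 512, 729. The cubes 6³, 7³, 8³, ….
So the missing entry in track A is 243.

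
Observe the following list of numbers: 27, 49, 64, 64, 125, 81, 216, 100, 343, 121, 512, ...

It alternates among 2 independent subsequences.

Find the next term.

Positions 1, 3, 5, … form one subsequence and positions 2, 4, 6, … form another.
Track A = 27, 64, 125, 216, 343, 512: consecutive cubes n³ from n = 3.
Track B = 49, 64, 81, 100, 121: perfect squares starting at 7².
The 12th slot belongs to track B; its 6th term is 144.

144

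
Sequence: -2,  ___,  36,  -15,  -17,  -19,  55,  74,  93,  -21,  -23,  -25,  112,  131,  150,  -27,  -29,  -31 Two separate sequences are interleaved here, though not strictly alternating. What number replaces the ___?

17

Positions follow the repeating pattern AAABBB; grouping by letter gives 2 tracks.
Subsequence A: -2, ?, 36, 55, 74, 93, 112, 131, 150. Arithmetic, step +19.
Subsequence B: -15, -17, -19, -21, -23, -25, -27, -29, -31. Linear: a_n = -13 − 2·n.
Filling subsequence A at index 2 by its rule yields 17.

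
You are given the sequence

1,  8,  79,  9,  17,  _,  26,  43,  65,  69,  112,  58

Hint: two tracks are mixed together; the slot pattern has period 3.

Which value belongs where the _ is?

The slot pattern repeats as AAB (period 3), so there are 2 interleaved tracks.
Subsequence A is 1, 8, 9, 17, 26, 43, 69, 112, which is Fibonacci-style (each term is the sum of the two before it).
Subsequence B is 79, ?, 65, 58, which is linear: a_n = 86 − 7·n.
Filling subsequence B at index 2 by its rule yields 72.

72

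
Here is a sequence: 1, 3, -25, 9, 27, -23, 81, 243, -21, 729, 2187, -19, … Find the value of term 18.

-15

Positions follow the repeating pattern AAB; grouping by letter gives 2 tracks.
Subsequence A: 1, 3, 9, 27, 81, 243, 729, 2187 — geometric with ratio 3.
Subsequence B: -25, -23, -21, -19 — arithmetic with common difference +2.
The 18th slot belongs to subsequence B; its 6th term is -15.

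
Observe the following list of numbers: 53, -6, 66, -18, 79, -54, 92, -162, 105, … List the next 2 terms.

-486, 118

Positions 1, 3, 5, … form one subsequence and positions 2, 4, 6, … form another.
Track A: 53, 66, 79, 92, 105 — arithmetic, step +13.
Track B: -6, -18, -54, -162 — geometric with ratio 3.
Term 10 comes from track B (its 5th entry): -486.
Position 11 falls in track A as its term 6, giving 118.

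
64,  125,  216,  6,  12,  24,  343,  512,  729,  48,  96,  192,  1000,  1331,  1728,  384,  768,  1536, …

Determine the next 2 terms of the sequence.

2197, 2744

The slot pattern repeats as AAABBB (period 6), so there are 2 interleaved tracks.
Subsequence A: 64, 125, 216, 343, 512, 729, 1000, 1331, 1728. Perfect cubes starting at 4³.
Subsequence B: 6, 12, 24, 48, 96, 192, 384, 768, 1536. Geometric, ×2 each step.
Term 19 comes from subsequence A (its 10th entry): 2197.
Term 20 comes from subsequence A (its 11th entry): 2744.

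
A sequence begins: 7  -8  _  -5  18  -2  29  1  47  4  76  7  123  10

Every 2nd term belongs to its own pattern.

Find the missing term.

The terms cycle through 2 interleaved subsequences.
Track A: 7, ?, 18, 29, 47, 76, 123. Each term equals the sum of the previous two.
Track B: -8, -5, -2, 1, 4, 7, 10. Arithmetic, step +3.
Filling track A at index 2 by its rule yields 11.

11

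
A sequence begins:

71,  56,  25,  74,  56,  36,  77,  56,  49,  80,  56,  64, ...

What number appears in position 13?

83

Taking every 3rd term gives 3 separate tracks.
Subsequence A: 71, 74, 77, 80 (arithmetic, step +3).
Subsequence B: 56, 56, 56, 56 (constant 56).
Subsequence C: 25, 36, 49, 64 (the squares 5², 6², 7², …).
Position 13 → subsequence A, term 5 = 83.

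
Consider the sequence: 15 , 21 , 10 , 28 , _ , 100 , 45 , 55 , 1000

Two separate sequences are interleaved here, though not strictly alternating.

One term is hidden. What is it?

Reading positions in blocks of 3 reveals the pattern AAB — 2 tracks woven together.
Subsequence A: 15, 21, 28, ?, 45, 55 (triangular numbers n(n+1)/2 for n = 5, 6, …).
Subsequence B: 10, 100, 1000 (powers of 10).
The gap is subsequence A's term 4; the rule gives 36.

36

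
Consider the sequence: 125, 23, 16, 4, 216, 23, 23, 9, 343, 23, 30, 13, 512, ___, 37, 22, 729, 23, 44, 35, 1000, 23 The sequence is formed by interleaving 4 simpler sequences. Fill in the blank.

23

Split by position mod 4: positions 1, 5, 9, … form one track, and each other residue class forms its own.
Subsequence A: 125, 216, 343, 512, 729, 1000 (consecutive cubes n³ from n = 5).
Subsequence B: 23, 23, 23, ?, 23, 23 (constant 23).
Subsequence C: 16, 23, 30, 37, 44 (linear: a_n = 9 + 7·n).
Subsequence D: 4, 9, 13, 22, 35 (Fibonacci-style (each term is the sum of the two before it)).
The gap is subsequence B's term 4; the rule gives 23.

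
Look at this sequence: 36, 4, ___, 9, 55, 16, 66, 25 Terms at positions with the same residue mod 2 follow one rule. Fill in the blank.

45

Taking every 2nd term gives 2 separate tracks.
Stream A: 36, ?, 55, 66 (triangular numbers n(n+1)/2 for n = 8, 9, …).
Stream B: 4, 9, 16, 25 (consecutive squares n² from n = 2).
Stream A's pattern makes the blank 45.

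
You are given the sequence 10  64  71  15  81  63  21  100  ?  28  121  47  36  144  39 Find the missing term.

Taking every 3rd term gives 3 separate tracks.
Track A is 10, 15, 21, 28, 36, which is triangular numbers starting at T_4.
Track B is 64, 81, 100, 121, 144, which is consecutive squares n² from n = 8.
Track C is 71, 63, ?, 47, 39, which is subtracting 8 each time.
So the missing entry in track C is 55.

55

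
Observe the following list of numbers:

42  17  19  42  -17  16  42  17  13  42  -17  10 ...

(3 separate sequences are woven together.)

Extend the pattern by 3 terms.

42, 17, 7

The terms cycle through 3 interleaved subsequences.
Track A is 42, 42, 42, 42, which is always 42.
Track B is 17, -17, 17, -17, which is alternating ±17.
Track C is 19, 16, 13, 10, which is linear: a_n = 22 − 3·n.
Position 13 falls in track A as its term 5, giving 42.
The 14th slot belongs to track B; its 5th term is 17.
Position 15 falls in track C as its term 5, giving 7.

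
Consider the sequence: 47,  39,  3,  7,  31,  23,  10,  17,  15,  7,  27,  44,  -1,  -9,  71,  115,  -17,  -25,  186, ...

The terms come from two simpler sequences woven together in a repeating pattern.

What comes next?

Reading positions in blocks of 4 reveals the pattern AABB — 2 tracks woven together.
Track A = 47, 39, 31, 23, 15, 7, -1, -9, -17, -25: arithmetic, step −8.
Track B = 3, 7, 10, 17, 27, 44, 71, 115, 186: Fibonacci-style (each term is the sum of the two before it).
Term 20 comes from track B (its 10th entry): 301.

301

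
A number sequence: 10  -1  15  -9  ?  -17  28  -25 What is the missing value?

Taking every 2nd term gives 2 separate tracks.
Stream A: 10, 15, ?, 28. Triangular numbers starting at T_4.
Stream B: -1, -9, -17, -25. Subtracting 8 each time.
The gap is stream A's term 3; the rule gives 21.

21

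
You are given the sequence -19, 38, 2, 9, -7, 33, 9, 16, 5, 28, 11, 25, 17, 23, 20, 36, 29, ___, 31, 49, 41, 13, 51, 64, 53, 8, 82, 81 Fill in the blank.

Split by position mod 4 into 4 tracks.
Stream A: -19, -7, 5, 17, 29, 41, 53. Arithmetic with common difference +12.
Stream B: 38, 33, 28, 23, ?, 13, 8. Subtracting 5 each time.
Stream C: 2, 9, 11, 20, 31, 51, 82. Each term equals the sum of the previous two.
Stream D: 9, 16, 25, 36, 49, 64, 81. Consecutive squares n² from n = 3.
Stream B's pattern makes the blank 18.

18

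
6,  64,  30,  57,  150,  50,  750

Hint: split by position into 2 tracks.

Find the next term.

The terms cycle through 2 interleaved subsequences.
Subsequence A: 6, 30, 150, 750. Multiplying by 5 each time.
Subsequence B: 64, 57, 50. Arithmetic, step −7.
Position 8 falls in subsequence B as its term 4, giving 43.

43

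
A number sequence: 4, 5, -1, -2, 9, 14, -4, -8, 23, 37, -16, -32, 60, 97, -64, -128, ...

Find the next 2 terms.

157, 254

Positions follow the repeating pattern AABB; grouping by letter gives 2 tracks.
Track A: 4, 5, 9, 14, 23, 37, 60, 97 — a Fibonacci-like recurrence a_n = a_{n-1} + a_{n-2}.
Track B: -1, -2, -4, -8, -16, -32, -64, -128 — multiplying by 2 each time.
Position 17 → track A, term 9 = 157.
Term 18 comes from track A (its 10th entry): 254.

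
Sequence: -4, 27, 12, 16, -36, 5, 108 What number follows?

Taking every 2nd term gives 2 separate tracks.
Track A: -4, 12, -36, 108 — geometric, ×-3 each step.
Track B: 27, 16, 5 — linear: a_n = 38 − 11·n.
Position 8 falls in track B as its term 4, giving -6.

-6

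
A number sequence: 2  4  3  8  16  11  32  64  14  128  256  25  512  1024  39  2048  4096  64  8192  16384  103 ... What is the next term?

32768

Positions follow the repeating pattern AAB; grouping by letter gives 2 tracks.
Track A = 2, 4, 8, 16, 32, 64, 128, 256, 512, 1024, 2048, 4096, 8192, 16384: powers of 2.
Track B = 3, 11, 14, 25, 39, 64, 103: each term equals the sum of the previous two.
Term 22 comes from track A (its 15th entry): 32768.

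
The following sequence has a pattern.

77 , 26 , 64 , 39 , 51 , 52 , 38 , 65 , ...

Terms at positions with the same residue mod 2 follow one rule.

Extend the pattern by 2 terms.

Taking every 2nd term gives 2 separate tracks.
Subsequence A: 77, 64, 51, 38 — linear: a_n = 90 − 13·n.
Subsequence B: 26, 39, 52, 65 — adding 13 each time.
Term 9 comes from subsequence A (its 5th entry): 25.
Position 10 → subsequence B, term 5 = 78.

25, 78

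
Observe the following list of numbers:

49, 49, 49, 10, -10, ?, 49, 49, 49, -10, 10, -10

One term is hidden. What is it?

Positions follow the repeating pattern AAABBB; grouping by letter gives 2 tracks.
Stream A: 49, 49, 49, 49, 49, 49 (constant 49).
Stream B: 10, -10, ?, -10, 10, -10 (alternating ±10).
The gap is stream B's term 3; the rule gives 10.

10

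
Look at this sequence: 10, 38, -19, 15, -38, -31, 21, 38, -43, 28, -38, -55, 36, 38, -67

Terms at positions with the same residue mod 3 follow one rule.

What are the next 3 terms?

Read the sequence 3 terms at a time; column i is its own pattern.
Track A is 10, 15, 21, 28, 36, which is triangular numbers n(n+1)/2 for n = 4, 5, ….
Track B is 38, -38, 38, -38, 38, which is alternating ±38.
Track C is -19, -31, -43, -55, -67, which is arithmetic, step −12.
The 16th slot belongs to track A; its 6th term is 45.
Position 17 → track B, term 6 = -38.
Term 18 comes from track C (its 6th entry): -79.

45, -38, -79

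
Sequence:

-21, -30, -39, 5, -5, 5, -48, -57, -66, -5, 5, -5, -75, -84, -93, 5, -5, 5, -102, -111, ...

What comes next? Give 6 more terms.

The slot pattern repeats as AAABBB (period 6), so there are 2 interleaved tracks.
Stream A: -21, -30, -39, -48, -57, -66, -75, -84, -93, -102, -111. Arithmetic, step −9.
Stream B: 5, -5, 5, -5, 5, -5, 5, -5, 5. The oscillation 5·(−1)^(n+1).
Position 21 falls in stream A as its term 12, giving -120.
Term 22 comes from stream B (its 10th entry): -5.
Position 23 → stream B, term 11 = 5.
Position 24 → stream B, term 12 = -5.
Position 25 → stream A, term 13 = -129.
The 26th slot belongs to stream A; its 14th term is -138.

-120, -5, 5, -5, -129, -138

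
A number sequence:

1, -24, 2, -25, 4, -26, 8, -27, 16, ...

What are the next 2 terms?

-28, 32

Split by position mod 2 into 2 tracks.
Subsequence A is 1, 2, 4, 8, 16, which is powers 2^0, 2^1, 2^2, ….
Subsequence B is -24, -25, -26, -27, which is arithmetic with common difference −1.
The 10th slot belongs to subsequence B; its 5th term is -28.
Term 11 comes from subsequence A (its 6th entry): 32.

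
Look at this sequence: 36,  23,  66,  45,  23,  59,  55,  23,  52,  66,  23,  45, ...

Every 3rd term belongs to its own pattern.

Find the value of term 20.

23

Split by position mod 3: positions 1, 4, 7, … form one track, and each other residue class forms its own.
Subsequence A is 36, 45, 55, 66, which is triangular numbers n(n+1)/2 for n = 8, 9, ….
Subsequence B is 23, 23, 23, 23, which is always 23.
Subsequence C is 66, 59, 52, 45, which is subtracting 7 each time.
Position 20 → subsequence B, term 7 = 23.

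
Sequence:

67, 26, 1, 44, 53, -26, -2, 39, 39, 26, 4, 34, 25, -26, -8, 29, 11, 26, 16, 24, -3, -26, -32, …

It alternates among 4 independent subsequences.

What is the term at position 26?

Split by position mod 4: positions 1, 5, 9, … form one track, and each other residue class forms its own.
Track A is 67, 53, 39, 25, 11, -3, which is arithmetic, step −14.
Track B is 26, -26, 26, -26, 26, -26, which is alternating ±26.
Track C is 1, -2, 4, -8, 16, -32, which is geometric with ratio -2.
Track D is 44, 39, 34, 29, 24, which is arithmetic, step −5.
The 26th slot belongs to track B; its 7th term is 26.

26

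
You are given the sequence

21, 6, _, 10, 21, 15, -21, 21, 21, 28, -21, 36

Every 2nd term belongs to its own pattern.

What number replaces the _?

Positions 1, 3, 5, … form one subsequence and positions 2, 4, 6, … form another.
Track A is 21, ?, 21, -21, 21, -21, which is oscillating between 21 and -21.
Track B is 6, 10, 15, 21, 28, 36, which is the triangular numbers T_3, T_4, ….
So the missing entry in track A is -21.

-21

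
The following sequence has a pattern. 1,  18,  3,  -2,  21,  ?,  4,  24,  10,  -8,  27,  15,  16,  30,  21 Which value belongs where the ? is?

6

The terms cycle through 3 interleaved subsequences.
Track A: 1, -2, 4, -8, 16. Multiplying by -2 each time.
Track B: 18, 21, 24, 27, 30. Arithmetic with common difference +3.
Track C: 3, ?, 10, 15, 21. The triangular numbers T_2, T_3, ….
The gap is track C's term 2; the rule gives 6.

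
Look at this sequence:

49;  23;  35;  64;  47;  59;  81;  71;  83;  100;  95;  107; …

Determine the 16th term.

Positions follow the repeating pattern ABB; grouping by letter gives 2 tracks.
Track A = 49, 64, 81, 100: the squares 7², 8², 9², ….
Track B = 23, 35, 47, 59, 71, 83, 95, 107: arithmetic, step +12.
Term 16 comes from track A (its 6th entry): 144.

144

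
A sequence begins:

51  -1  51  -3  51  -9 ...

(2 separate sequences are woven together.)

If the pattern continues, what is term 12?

Odd-indexed and even-indexed terms follow separate rules.
Subsequence A: 51, 51, 51. Always 51.
Subsequence B: -1, -3, -9. Geometric with ratio 3.
Position 12 → subsequence B, term 6 = -243.

-243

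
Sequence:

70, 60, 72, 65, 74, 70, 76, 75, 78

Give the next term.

80

Odd-indexed and even-indexed terms follow separate rules.
Subsequence A: 70, 72, 74, 76, 78 (linear: a_n = 68 + 2·n).
Subsequence B: 60, 65, 70, 75 (arithmetic, step +5).
Term 10 comes from subsequence B (its 5th entry): 80.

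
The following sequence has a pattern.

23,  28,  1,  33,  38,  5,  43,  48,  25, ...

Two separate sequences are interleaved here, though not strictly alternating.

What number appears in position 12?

Positions follow the repeating pattern AAB; grouping by letter gives 2 tracks.
Track A: 23, 28, 33, 38, 43, 48 (arithmetic with common difference +5).
Track B: 1, 5, 25 (successive powers of 5).
Position 12 falls in track B as its term 4, giving 125.

125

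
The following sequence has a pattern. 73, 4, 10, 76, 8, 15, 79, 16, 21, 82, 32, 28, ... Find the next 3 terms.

85, 64, 36

Taking every 3rd term gives 3 separate tracks.
Stream A is 73, 76, 79, 82, which is arithmetic, step +3.
Stream B is 4, 8, 16, 32, which is a geometric progression (common ratio 2).
Stream C is 10, 15, 21, 28, which is the triangular numbers T_4, T_5, ….
Position 13 falls in stream A as its term 5, giving 85.
Position 14 → stream B, term 5 = 64.
Position 15 falls in stream C as its term 5, giving 36.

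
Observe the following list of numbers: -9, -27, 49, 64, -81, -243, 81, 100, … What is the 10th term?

-2187

Positions follow the repeating pattern AABB; grouping by letter gives 2 tracks.
Stream A: -9, -27, -81, -243 — multiplying by 3 each time.
Stream B: 49, 64, 81, 100 — consecutive squares n² from n = 7.
The 10th slot belongs to stream A; its 6th term is -2187.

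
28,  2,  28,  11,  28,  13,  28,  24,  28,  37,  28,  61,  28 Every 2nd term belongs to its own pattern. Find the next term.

98

Odd-indexed and even-indexed terms follow separate rules.
Track A = 28, 28, 28, 28, 28, 28, 28: constant 28.
Track B = 2, 11, 13, 24, 37, 61: a Fibonacci-like recurrence a_n = a_{n-1} + a_{n-2}.
The 14th slot belongs to track B; its 7th term is 98.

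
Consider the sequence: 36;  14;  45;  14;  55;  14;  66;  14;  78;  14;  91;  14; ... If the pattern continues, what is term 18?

14

The terms cycle through 2 interleaved subsequences.
Subsequence A is 36, 45, 55, 66, 78, 91, which is triangular numbers starting at T_8.
Subsequence B is 14, 14, 14, 14, 14, 14, which is the constant sequence 14.
The 18th slot belongs to subsequence B; its 9th term is 14.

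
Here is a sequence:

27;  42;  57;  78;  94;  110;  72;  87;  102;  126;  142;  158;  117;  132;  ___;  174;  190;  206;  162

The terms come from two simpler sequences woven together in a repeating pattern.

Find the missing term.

147

Positions follow the repeating pattern AAABBB; grouping by letter gives 2 tracks.
Track A: 27, 42, 57, 72, 87, 102, 117, 132, ?, 162 (adding 15 each time).
Track B: 78, 94, 110, 126, 142, 158, 174, 190, 206 (arithmetic with common difference +16).
Track A's pattern makes the blank 147.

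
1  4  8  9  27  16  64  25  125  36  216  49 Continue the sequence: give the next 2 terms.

Split by position mod 2 into 2 tracks.
Subsequence A: 1, 8, 27, 64, 125, 216 (the cubes 1³, 2³, 3³, …).
Subsequence B: 4, 9, 16, 25, 36, 49 (the squares 2², 3², 4², …).
Position 13 falls in subsequence A as its term 7, giving 343.
Term 14 comes from subsequence B (its 7th entry): 64.

343, 64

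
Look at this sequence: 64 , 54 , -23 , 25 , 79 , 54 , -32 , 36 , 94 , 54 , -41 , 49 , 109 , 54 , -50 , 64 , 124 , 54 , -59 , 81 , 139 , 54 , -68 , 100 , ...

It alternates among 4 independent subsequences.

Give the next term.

154

The terms cycle through 4 interleaved subsequences.
Track A = 64, 79, 94, 109, 124, 139: adding 15 each time.
Track B = 54, 54, 54, 54, 54, 54: constant 54.
Track C = -23, -32, -41, -50, -59, -68: linear: a_n = -14 − 9·n.
Track D = 25, 36, 49, 64, 81, 100: consecutive squares n² from n = 5.
Position 25 falls in track A as its term 7, giving 154.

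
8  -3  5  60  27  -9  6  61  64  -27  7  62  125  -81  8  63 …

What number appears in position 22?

Split by position mod 4: positions 1, 5, 9, … form one track, and each other residue class forms its own.
Track A: 8, 27, 64, 125 (perfect cubes starting at 2³).
Track B: -3, -9, -27, -81 (geometric with ratio 3).
Track C: 5, 6, 7, 8 (linear: a_n = 4 + n).
Track D: 60, 61, 62, 63 (arithmetic, step +1).
Term 22 comes from track B (its 6th entry): -729.

-729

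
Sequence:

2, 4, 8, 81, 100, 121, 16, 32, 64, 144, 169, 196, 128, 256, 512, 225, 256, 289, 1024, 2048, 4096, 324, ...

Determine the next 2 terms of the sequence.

361, 400

Reading positions in blocks of 6 reveals the pattern AAABBB — 2 tracks woven together.
Subsequence A = 2, 4, 8, 16, 32, 64, 128, 256, 512, 1024, 2048, 4096: powers of 2.
Subsequence B = 81, 100, 121, 144, 169, 196, 225, 256, 289, 324: the squares 9², 10², 11², ….
Term 23 comes from subsequence B (its 11th entry): 361.
Position 24 falls in subsequence B as its term 12, giving 400.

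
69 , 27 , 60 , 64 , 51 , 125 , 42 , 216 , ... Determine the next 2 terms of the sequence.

33, 343

Positions 1, 3, 5, … form one subsequence and positions 2, 4, 6, … form another.
Track A: 69, 60, 51, 42 (linear: a_n = 78 − 9·n).
Track B: 27, 64, 125, 216 (the cubes 3³, 4³, 5³, …).
Position 9 → track A, term 5 = 33.
Position 10 → track B, term 5 = 343.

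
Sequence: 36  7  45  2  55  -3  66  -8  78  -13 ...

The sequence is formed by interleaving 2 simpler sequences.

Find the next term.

91

The terms cycle through 2 interleaved subsequences.
Stream A = 36, 45, 55, 66, 78: the triangular numbers T_8, T_9, ….
Stream B = 7, 2, -3, -8, -13: subtracting 5 each time.
The 11th slot belongs to stream A; its 6th term is 91.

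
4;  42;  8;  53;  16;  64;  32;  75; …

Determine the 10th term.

Taking every 2nd term gives 2 separate tracks.
Track A = 4, 8, 16, 32: powers of 2.
Track B = 42, 53, 64, 75: arithmetic, step +11.
Position 10 falls in track B as its term 5, giving 86.

86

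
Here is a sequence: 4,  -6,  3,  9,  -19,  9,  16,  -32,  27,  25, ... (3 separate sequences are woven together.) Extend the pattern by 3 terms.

Split by position mod 3: positions 1, 4, 7, … form one track, and each other residue class forms its own.
Track A: 4, 9, 16, 25 (consecutive squares n² from n = 2).
Track B: -6, -19, -32 (subtracting 13 each time).
Track C: 3, 9, 27 (a geometric progression (common ratio 3)).
Position 11 → track B, term 4 = -45.
Term 12 comes from track C (its 4th entry): 81.
The 13th slot belongs to track A; its 5th term is 36.

-45, 81, 36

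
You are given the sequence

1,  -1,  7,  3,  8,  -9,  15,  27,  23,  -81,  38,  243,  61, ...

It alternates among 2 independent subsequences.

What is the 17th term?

160

Taking every 2nd term gives 2 separate tracks.
Track A is 1, 7, 8, 15, 23, 38, 61, which is a Fibonacci-like recurrence a_n = a_{n-1} + a_{n-2}.
Track B is -1, 3, -9, 27, -81, 243, which is geometric, ×-3 each step.
Position 17 → track A, term 9 = 160.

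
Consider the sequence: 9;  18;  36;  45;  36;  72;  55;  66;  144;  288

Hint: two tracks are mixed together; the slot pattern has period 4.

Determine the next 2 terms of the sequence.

Positions follow the repeating pattern AABB; grouping by letter gives 2 tracks.
Subsequence A: 9, 18, 36, 72, 144, 288 — geometric with ratio 2.
Subsequence B: 36, 45, 55, 66 — the triangular numbers T_8, T_9, ….
The 11th slot belongs to subsequence B; its 5th term is 78.
Term 12 comes from subsequence B (its 6th entry): 91.

78, 91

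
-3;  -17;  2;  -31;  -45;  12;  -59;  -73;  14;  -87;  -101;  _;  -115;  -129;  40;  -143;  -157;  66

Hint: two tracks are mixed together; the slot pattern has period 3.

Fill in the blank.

Reading positions in blocks of 3 reveals the pattern AAB — 2 tracks woven together.
Track A = -3, -17, -31, -45, -59, -73, -87, -101, -115, -129, -143, -157: arithmetic with common difference −14.
Track B = 2, 12, 14, ?, 40, 66: a Fibonacci-like recurrence a_n = a_{n-1} + a_{n-2}.
Filling track B at index 4 by its rule yields 26.

26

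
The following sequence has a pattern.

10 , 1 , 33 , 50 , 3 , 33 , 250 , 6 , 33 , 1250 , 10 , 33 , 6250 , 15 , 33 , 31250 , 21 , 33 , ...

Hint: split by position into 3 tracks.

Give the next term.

156250

Split by position mod 3 into 3 tracks.
Track A = 10, 50, 250, 1250, 6250, 31250: a geometric progression (common ratio 5).
Track B = 1, 3, 6, 10, 15, 21: triangular numbers starting at T_1.
Track C = 33, 33, 33, 33, 33, 33: always 33.
The 19th slot belongs to track A; its 7th term is 156250.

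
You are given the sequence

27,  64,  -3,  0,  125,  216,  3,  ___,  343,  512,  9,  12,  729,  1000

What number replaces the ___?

6

Positions follow the repeating pattern AABB; grouping by letter gives 2 tracks.
Stream A: 27, 64, 125, 216, 343, 512, 729, 1000 — perfect cubes starting at 3³.
Stream B: -3, 0, 3, ?, 9, 12 — arithmetic with common difference +3.
Stream B's pattern makes the blank 6.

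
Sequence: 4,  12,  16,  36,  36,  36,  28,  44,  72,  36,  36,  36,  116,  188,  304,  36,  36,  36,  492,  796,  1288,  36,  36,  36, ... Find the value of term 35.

36

Positions follow the repeating pattern AAABBB; grouping by letter gives 2 tracks.
Track A = 4, 12, 16, 28, 44, 72, 116, 188, 304, 492, 796, 1288: a Fibonacci-like recurrence a_n = a_{n-1} + a_{n-2}.
Track B = 36, 36, 36, 36, 36, 36, 36, 36, 36, 36, 36, 36: always 36.
Position 35 falls in track B as its term 17, giving 36.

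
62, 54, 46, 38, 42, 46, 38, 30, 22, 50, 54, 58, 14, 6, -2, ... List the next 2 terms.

Reading positions in blocks of 6 reveals the pattern AAABBB — 2 tracks woven together.
Track A: 62, 54, 46, 38, 30, 22, 14, 6, -2. Subtracting 8 each time.
Track B: 38, 42, 46, 50, 54, 58. Adding 4 each time.
Position 16 → track B, term 7 = 62.
Position 17 falls in track B as its term 8, giving 66.

62, 66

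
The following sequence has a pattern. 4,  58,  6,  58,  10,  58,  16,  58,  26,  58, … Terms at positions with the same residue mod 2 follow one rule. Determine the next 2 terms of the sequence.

Split by position mod 2 into 2 tracks.
Stream A = 4, 6, 10, 16, 26: Fibonacci-style (each term is the sum of the two before it).
Stream B = 58, 58, 58, 58, 58: the constant sequence 58.
The 11th slot belongs to stream A; its 6th term is 42.
Term 12 comes from stream B (its 6th entry): 58.

42, 58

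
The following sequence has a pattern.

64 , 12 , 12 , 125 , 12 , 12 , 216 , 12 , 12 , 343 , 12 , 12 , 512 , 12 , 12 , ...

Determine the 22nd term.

Positions follow the repeating pattern ABB; grouping by letter gives 2 tracks.
Track A: 64, 125, 216, 343, 512 — the cubes 4³, 5³, 6³, ….
Track B: 12, 12, 12, 12, 12, 12, 12, 12, 12, 12 — always 12.
Term 22 comes from track A (its 8th entry): 1331.

1331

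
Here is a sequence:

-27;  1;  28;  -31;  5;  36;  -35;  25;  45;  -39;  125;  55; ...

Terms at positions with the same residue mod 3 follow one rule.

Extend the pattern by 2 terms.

Read the sequence 3 terms at a time; column i is its own pattern.
Track A: -27, -31, -35, -39 (arithmetic, step −4).
Track B: 1, 5, 25, 125 (powers 5^0, 5^1, 5^2, …).
Track C: 28, 36, 45, 55 (triangular numbers n(n+1)/2 for n = 7, 8, …).
Term 13 comes from track A (its 5th entry): -43.
The 14th slot belongs to track B; its 5th term is 625.

-43, 625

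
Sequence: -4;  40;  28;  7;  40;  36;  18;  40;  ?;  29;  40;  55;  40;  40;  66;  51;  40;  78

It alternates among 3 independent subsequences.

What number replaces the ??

The terms cycle through 3 interleaved subsequences.
Track A: -4, 7, 18, 29, 40, 51. Adding 11 each time.
Track B: 40, 40, 40, 40, 40, 40. Always 40.
Track C: 28, 36, ?, 55, 66, 78. Triangular numbers n(n+1)/2 for n = 7, 8, ….
The gap is track C's term 3; the rule gives 45.

45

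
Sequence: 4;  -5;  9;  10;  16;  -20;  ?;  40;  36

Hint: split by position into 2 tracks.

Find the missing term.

25

Split by position mod 2 into 2 tracks.
Subsequence A: 4, 9, 16, ?, 36 — perfect squares starting at 2².
Subsequence B: -5, 10, -20, 40 — a geometric progression (common ratio -2).
So the missing entry in subsequence A is 25.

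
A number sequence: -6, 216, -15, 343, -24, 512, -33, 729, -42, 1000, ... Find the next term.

Positions 1, 3, 5, … form one subsequence and positions 2, 4, 6, … form another.
Subsequence A: -6, -15, -24, -33, -42 — arithmetic, step −9.
Subsequence B: 216, 343, 512, 729, 1000 — consecutive cubes n³ from n = 6.
The 11th slot belongs to subsequence A; its 6th term is -51.

-51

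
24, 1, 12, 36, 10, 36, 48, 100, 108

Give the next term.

60

Split by position mod 3 into 3 tracks.
Track A: 24, 36, 48. Adding 12 each time.
Track B: 1, 10, 100. Powers 10^0, 10^1, 10^2, ….
Track C: 12, 36, 108. Geometric with ratio 3.
Position 10 → track A, term 4 = 60.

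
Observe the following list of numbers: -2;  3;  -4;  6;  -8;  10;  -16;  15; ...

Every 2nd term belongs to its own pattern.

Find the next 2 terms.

-32, 21

The terms cycle through 2 interleaved subsequences.
Track A: -2, -4, -8, -16 (multiplying by 2 each time).
Track B: 3, 6, 10, 15 (triangular numbers n(n+1)/2 for n = 2, 3, …).
Term 9 comes from track A (its 5th entry): -32.
The 10th slot belongs to track B; its 5th term is 21.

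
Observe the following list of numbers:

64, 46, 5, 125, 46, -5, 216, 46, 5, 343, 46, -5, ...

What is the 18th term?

Taking every 3rd term gives 3 separate tracks.
Track A is 64, 125, 216, 343, which is consecutive cubes n³ from n = 4.
Track B is 46, 46, 46, 46, which is constant 46.
Track C is 5, -5, 5, -5, which is oscillating between 5 and -5.
Position 18 → track C, term 6 = -5.

-5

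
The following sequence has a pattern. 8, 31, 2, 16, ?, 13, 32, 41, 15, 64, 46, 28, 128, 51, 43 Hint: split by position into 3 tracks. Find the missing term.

Split by position mod 3: positions 1, 4, 7, … form one track, and each other residue class forms its own.
Track A: 8, 16, 32, 64, 128 (successive powers of 2).
Track B: 31, ?, 41, 46, 51 (arithmetic with common difference +5).
Track C: 2, 13, 15, 28, 43 (Fibonacci-style (each term is the sum of the two before it)).
The gap is track B's term 2; the rule gives 36.

36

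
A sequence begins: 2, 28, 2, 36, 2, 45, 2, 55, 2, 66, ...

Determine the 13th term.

Split by position mod 2 into 2 tracks.
Subsequence A: 2, 2, 2, 2, 2 (the constant sequence 2).
Subsequence B: 28, 36, 45, 55, 66 (the triangular numbers T_7, T_8, …).
Position 13 falls in subsequence A as its term 7, giving 2.

2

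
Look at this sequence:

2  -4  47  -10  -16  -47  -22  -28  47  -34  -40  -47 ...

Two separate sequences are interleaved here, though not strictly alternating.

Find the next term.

-46

Reading positions in blocks of 3 reveals the pattern AAB — 2 tracks woven together.
Stream A = 2, -4, -10, -16, -22, -28, -34, -40: subtracting 6 each time.
Stream B = 47, -47, 47, -47: oscillating between 47 and -47.
The 13th slot belongs to stream A; its 9th term is -46.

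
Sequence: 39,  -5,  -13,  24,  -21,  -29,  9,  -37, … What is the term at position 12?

The slot pattern repeats as ABB (period 3), so there are 2 interleaved tracks.
Subsequence A is 39, 24, 9, which is linear: a_n = 54 − 15·n.
Subsequence B is -5, -13, -21, -29, -37, which is arithmetic, step −8.
Position 12 → subsequence B, term 8 = -61.

-61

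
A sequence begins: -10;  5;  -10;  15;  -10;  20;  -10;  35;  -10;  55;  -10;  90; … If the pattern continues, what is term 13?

Odd-indexed and even-indexed terms follow separate rules.
Stream A = -10, -10, -10, -10, -10, -10: always -10.
Stream B = 5, 15, 20, 35, 55, 90: Fibonacci-style (each term is the sum of the two before it).
Position 13 falls in stream A as its term 7, giving -10.

-10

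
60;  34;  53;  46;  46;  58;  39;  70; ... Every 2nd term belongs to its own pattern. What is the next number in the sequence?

The terms cycle through 2 interleaved subsequences.
Subsequence A: 60, 53, 46, 39. Linear: a_n = 67 − 7·n.
Subsequence B: 34, 46, 58, 70. Adding 12 each time.
Position 9 falls in subsequence A as its term 5, giving 32.

32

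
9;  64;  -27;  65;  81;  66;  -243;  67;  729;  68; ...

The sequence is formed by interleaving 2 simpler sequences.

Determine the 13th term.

Split by position mod 2 into 2 tracks.
Stream A = 9, -27, 81, -243, 729: geometric, ×-3 each step.
Stream B = 64, 65, 66, 67, 68: adding 1 each time.
Position 13 falls in stream A as its term 7, giving 6561.

6561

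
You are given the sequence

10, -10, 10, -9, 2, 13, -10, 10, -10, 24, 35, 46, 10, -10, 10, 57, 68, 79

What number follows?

-10

The slot pattern repeats as AAABBB (period 6), so there are 2 interleaved tracks.
Stream A: 10, -10, 10, -10, 10, -10, 10, -10, 10 (the oscillation 10·(−1)^(n+1)).
Stream B: -9, 2, 13, 24, 35, 46, 57, 68, 79 (adding 11 each time).
Position 19 → stream A, term 10 = -10.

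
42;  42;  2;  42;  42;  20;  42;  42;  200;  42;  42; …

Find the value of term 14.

Reading positions in blocks of 3 reveals the pattern AAB — 2 tracks woven together.
Subsequence A = 42, 42, 42, 42, 42, 42, 42, 42: the constant sequence 42.
Subsequence B = 2, 20, 200: geometric, ×10 each step.
Term 14 comes from subsequence A (its 10th entry): 42.

42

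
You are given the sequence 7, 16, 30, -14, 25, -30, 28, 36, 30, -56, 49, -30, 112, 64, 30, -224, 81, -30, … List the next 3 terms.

Taking every 3rd term gives 3 separate tracks.
Track A: 7, -14, 28, -56, 112, -224 — a geometric progression (common ratio -2).
Track B: 16, 25, 36, 49, 64, 81 — consecutive squares n² from n = 4.
Track C: 30, -30, 30, -30, 30, -30 — alternating ±30.
The 19th slot belongs to track A; its 7th term is 448.
The 20th slot belongs to track B; its 7th term is 100.
Position 21 falls in track C as its term 7, giving 30.

448, 100, 30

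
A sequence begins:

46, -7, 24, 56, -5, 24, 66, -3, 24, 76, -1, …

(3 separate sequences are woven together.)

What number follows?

Taking every 3rd term gives 3 separate tracks.
Stream A = 46, 56, 66, 76: adding 10 each time.
Stream B = -7, -5, -3, -1: adding 2 each time.
Stream C = 24, 24, 24: always 24.
The 12th slot belongs to stream C; its 4th term is 24.

24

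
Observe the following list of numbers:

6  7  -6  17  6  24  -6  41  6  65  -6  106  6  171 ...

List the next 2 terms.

Positions 1, 3, 5, … form one subsequence and positions 2, 4, 6, … form another.
Track A: 6, -6, 6, -6, 6, -6, 6. Oscillating between 6 and -6.
Track B: 7, 17, 24, 41, 65, 106, 171. A Fibonacci-like recurrence a_n = a_{n-1} + a_{n-2}.
Position 15 falls in track A as its term 8, giving -6.
The 16th slot belongs to track B; its 8th term is 277.

-6, 277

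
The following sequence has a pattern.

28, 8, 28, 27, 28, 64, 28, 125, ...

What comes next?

28

Taking every 2nd term gives 2 separate tracks.
Track A is 28, 28, 28, 28, which is constant 28.
Track B is 8, 27, 64, 125, which is consecutive cubes n³ from n = 2.
The 9th slot belongs to track A; its 5th term is 28.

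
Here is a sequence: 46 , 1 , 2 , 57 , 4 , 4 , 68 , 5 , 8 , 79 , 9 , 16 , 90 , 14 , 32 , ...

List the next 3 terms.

The terms cycle through 3 interleaved subsequences.
Track A: 46, 57, 68, 79, 90 — arithmetic, step +11.
Track B: 1, 4, 5, 9, 14 — each term equals the sum of the previous two.
Track C: 2, 4, 8, 16, 32 — successive powers of 2.
Position 16 → track A, term 6 = 101.
The 17th slot belongs to track B; its 6th term is 23.
Term 18 comes from track C (its 6th entry): 64.

101, 23, 64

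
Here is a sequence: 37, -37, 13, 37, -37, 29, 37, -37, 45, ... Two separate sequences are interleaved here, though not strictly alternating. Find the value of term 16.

37

Positions follow the repeating pattern AAB; grouping by letter gives 2 tracks.
Subsequence A is 37, -37, 37, -37, 37, -37, which is alternating ±37.
Subsequence B is 13, 29, 45, which is arithmetic with common difference +16.
The 16th slot belongs to subsequence A; its 11th term is 37.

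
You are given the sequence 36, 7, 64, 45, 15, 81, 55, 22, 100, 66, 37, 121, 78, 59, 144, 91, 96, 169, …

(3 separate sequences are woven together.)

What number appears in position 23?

251

Taking every 3rd term gives 3 separate tracks.
Subsequence A: 36, 45, 55, 66, 78, 91. Triangular numbers starting at T_8.
Subsequence B: 7, 15, 22, 37, 59, 96. Each term equals the sum of the previous two.
Subsequence C: 64, 81, 100, 121, 144, 169. The squares 8², 9², 10², ….
Position 23 → subsequence B, term 8 = 251.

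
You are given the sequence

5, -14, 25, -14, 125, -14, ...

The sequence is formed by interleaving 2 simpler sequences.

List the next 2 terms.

625, -14

Positions 1, 3, 5, … form one subsequence and positions 2, 4, 6, … form another.
Stream A = 5, 25, 125: powers 5^1, 5^2, 5^3, ….
Stream B = -14, -14, -14: constant -14.
Term 7 comes from stream A (its 4th entry): 625.
Term 8 comes from stream B (its 4th entry): -14.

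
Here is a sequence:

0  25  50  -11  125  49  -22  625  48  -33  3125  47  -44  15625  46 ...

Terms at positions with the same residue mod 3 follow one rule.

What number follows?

Read the sequence 3 terms at a time; column i is its own pattern.
Subsequence A: 0, -11, -22, -33, -44 — subtracting 11 each time.
Subsequence B: 25, 125, 625, 3125, 15625 — powers of 5.
Subsequence C: 50, 49, 48, 47, 46 — linear: a_n = 51 − n.
Term 16 comes from subsequence A (its 6th entry): -55.

-55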